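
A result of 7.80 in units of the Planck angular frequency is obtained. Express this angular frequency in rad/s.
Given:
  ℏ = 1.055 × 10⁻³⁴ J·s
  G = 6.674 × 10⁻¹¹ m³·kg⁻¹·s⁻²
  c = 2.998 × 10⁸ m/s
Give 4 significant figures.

One Planck angular frequency: ω_P = √(c⁵/(ℏG)) = 1.855 × 10⁴³ rad/s.
7.80 × 1.855 × 10⁴³ rad/s = 1.447 × 10⁴⁴ rad/s

1.447 × 10⁴⁴ rad/s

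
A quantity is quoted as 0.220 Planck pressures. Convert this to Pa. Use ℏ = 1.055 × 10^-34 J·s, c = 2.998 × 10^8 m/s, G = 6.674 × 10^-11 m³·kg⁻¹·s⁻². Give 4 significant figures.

One Planck pressure: p_P = c⁷/(ℏG²) = 4.632 × 10^113 Pa.
0.220 × 4.632 × 10^113 Pa = 1.019 × 10^113 Pa

1.019 × 10^113 Pa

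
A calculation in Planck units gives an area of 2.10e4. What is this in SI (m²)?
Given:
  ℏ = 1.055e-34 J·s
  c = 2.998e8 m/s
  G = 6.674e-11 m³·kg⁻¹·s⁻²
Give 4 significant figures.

One Planck area: A_P = ℏG/c³ = 2.613e-70 m².
2.10e4 × 2.613e-70 m² = 5.487e-66 m²

5.487e-66 m²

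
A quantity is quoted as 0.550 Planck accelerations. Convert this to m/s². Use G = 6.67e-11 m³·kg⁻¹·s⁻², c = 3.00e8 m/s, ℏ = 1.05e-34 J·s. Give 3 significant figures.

3.07e51 m/s²

One Planck acceleration: a_P = √(c⁷/(ℏG)) = 5.59e51 m/s².
0.550 × 5.59e51 m/s² = 3.07e51 m/s²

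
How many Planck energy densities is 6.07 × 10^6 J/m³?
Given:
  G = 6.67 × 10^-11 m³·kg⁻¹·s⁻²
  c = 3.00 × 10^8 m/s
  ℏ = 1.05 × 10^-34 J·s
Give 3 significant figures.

1.30 × 10^-107

Planck energy density: u_P = c⁷/(ℏG²) = 4.68 × 10^113 J/m³.
6.07 × 10^6 / 4.68 × 10^113 = 1.30 × 10^-107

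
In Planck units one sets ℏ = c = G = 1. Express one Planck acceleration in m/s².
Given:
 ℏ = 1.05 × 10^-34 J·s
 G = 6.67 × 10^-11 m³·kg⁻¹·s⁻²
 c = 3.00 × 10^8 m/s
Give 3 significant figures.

5.59 × 10^51 m/s²

a_P = √(c⁷/(ℏG))
  = √(3.12 × 10^103)
  = 5.59 × 10^51 m/s²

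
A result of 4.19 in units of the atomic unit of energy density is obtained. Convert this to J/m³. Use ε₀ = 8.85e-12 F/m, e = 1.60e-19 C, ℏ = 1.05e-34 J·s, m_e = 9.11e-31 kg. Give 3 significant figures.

One atomic unit of energy density: u_au = E_h/a₀³ = m_e⁴e¹⁰/((4πε₀)⁵ℏ⁸) = 3.01e13 J/m³.
4.19 × 3.01e13 J/m³ = 1.26e14 J/m³

1.26e14 J/m³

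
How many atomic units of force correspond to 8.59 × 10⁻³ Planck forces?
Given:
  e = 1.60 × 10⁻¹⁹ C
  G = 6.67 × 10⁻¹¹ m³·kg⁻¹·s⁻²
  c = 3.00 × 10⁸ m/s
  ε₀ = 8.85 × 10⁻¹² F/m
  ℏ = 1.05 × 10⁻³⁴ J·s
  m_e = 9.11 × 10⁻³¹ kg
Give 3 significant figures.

1.25 × 10⁴⁹

Planck force: F_P = c⁴/G = 1.21 × 10⁴⁴ N
atomic unit of force: F_au = E_h/a₀ = m_e²e⁶/((4πε₀)³ℏ⁴) = 8.33 × 10⁻⁸ N
8.59 × 10⁻³ × 1.21 × 10⁴⁴ / 8.33 × 10⁻⁸ = 1.25 × 10⁴⁹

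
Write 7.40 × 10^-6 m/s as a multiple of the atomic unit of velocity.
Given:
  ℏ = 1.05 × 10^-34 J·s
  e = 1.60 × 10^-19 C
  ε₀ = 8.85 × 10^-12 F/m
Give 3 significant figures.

atomic unit of velocity: v_au = e²/(4πε₀ℏ) = 2.19 × 10^6 m/s.
7.40 × 10^-6 / 2.19 × 10^6 = 3.38 × 10^-12

3.38 × 10^-12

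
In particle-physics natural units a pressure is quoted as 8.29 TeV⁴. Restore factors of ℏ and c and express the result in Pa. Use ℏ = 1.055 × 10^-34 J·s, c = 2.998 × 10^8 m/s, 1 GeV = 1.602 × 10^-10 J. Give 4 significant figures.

Pressure is [E]/[L]³ = [E]⁴/(ℏc)³.
1 GeV⁴ → 1/(ℏc)³ × (1 GeV in J)⁴ = 2.082 × 10^37 Pa.
Convert the energy scale: 8.29 TeV⁴ = 8.29 × 10^12 GeV⁴.
Result: 8.29 × 10^12 × 2.082 × 10^37 = 1.726 × 10^50 Pa.

1.726 × 10^50 Pa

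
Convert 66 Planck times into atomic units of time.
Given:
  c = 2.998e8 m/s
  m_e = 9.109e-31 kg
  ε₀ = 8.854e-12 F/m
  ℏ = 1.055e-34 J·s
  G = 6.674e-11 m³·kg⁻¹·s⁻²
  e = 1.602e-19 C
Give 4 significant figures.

Planck time: t_P = √(ℏG/c⁵) = 5.392e-44 s
atomic unit of time: τ_au = (4πε₀)²ℏ³/(m_e e⁴) = 2.423e-17 s
66 × 5.392e-44 / 2.423e-17 = 1.469e-25

1.469e-25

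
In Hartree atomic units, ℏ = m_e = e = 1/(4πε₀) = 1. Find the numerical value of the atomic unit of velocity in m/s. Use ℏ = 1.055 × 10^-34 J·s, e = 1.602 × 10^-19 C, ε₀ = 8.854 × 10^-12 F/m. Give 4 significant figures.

The unique combination of the constants set to 1 with dimensions of velocity is v_au = e²/(4πε₀ℏ).
  = 2.566 × 10^-38 / 1.174 × 10^-44
  = 2.186 × 10^6 m/s

2.186 × 10^6 m/s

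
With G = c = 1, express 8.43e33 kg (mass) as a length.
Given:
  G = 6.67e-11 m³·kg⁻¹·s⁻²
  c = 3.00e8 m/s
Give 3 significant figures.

6.25e6 m

In G = c = 1 units mass has dimensions of length; the conversion factor is G/c².
8.43e33 kg × (G/c²) = 6.25e6 m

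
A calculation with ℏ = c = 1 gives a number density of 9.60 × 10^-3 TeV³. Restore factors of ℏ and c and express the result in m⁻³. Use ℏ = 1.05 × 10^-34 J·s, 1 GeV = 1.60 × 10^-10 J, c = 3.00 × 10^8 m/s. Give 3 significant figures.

1.26 × 10^54 m⁻³

Number density is [L]⁻³ = [E]³/(ℏc)³.
1 GeV³ → 1/(ℏc)³ × (1 GeV in J)³ = 1.31 × 10^47 m⁻³.
Convert the energy scale: 9.60 × 10^-3 TeV³ = 9.60 × 10^6 GeV³.
Result: 9.60 × 10^6 × 1.31 × 10^47 = 1.26 × 10^54 m⁻³.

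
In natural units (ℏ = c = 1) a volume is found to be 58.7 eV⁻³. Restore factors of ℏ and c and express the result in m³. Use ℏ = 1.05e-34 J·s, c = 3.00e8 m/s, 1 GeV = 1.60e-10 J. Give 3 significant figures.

4.48e-19 m³

Volume is [L]³ = [E]⁻³·(ℏc)³.
1 GeV⁻³ → (ℏc)³ × (1 GeV in J)⁻³ = 7.63e-48 m³.
Convert the energy scale: 58.7 eV⁻³ = 5.87e28 GeV⁻³.
Result: 5.87e28 × 7.63e-48 = 4.48e-19 m³.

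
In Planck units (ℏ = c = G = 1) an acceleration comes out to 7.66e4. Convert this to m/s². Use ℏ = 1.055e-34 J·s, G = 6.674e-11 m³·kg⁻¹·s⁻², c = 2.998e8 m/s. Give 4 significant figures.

4.259e56 m/s²

One Planck acceleration: a_P = √(c⁷/(ℏG)) = 5.560e51 m/s².
7.66e4 × 5.560e51 m/s² = 4.259e56 m/s²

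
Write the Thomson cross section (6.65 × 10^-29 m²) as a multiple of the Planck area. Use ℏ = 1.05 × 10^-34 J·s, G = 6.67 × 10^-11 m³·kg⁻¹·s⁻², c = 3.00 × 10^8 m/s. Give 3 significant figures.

2.56 × 10^41

Planck area: A_P = ℏG/c³ = 2.59 × 10^-70 m².
6.65 × 10^-29 / 2.59 × 10^-70 = 2.56 × 10^41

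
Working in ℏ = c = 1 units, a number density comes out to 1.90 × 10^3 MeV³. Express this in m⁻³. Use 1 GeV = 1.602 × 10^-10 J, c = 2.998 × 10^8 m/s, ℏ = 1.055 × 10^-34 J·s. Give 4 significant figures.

2.469 × 10^41 m⁻³

Number density is [L]⁻³ = [E]³/(ℏc)³.
1 GeV³ → 1/(ℏc)³ × (1 GeV in J)³ = 1.299 × 10^47 m⁻³.
Convert the energy scale: 1.90 × 10^3 MeV³ = 1.90 × 10^-6 GeV³.
Result: 1.90 × 10^-6 × 1.299 × 10^47 = 2.469 × 10^41 m⁻³.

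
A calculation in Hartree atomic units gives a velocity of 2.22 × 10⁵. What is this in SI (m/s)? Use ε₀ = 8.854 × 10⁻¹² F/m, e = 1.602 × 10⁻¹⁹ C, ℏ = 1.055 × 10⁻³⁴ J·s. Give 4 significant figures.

One atomic unit of velocity: v_au = e²/(4πε₀ℏ) = 2.186 × 10⁶ m/s.
2.22 × 10⁵ × 2.186 × 10⁶ m/s = 4.854 × 10¹¹ m/s

4.854 × 10¹¹ m/s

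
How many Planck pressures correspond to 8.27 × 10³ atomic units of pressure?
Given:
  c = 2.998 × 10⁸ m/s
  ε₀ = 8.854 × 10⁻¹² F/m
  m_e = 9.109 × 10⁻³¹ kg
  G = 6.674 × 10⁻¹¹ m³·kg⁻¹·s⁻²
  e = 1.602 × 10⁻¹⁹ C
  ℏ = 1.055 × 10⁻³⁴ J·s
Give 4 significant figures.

atomic unit of pressure: P_au = E_h/a₀³ = m_e⁴e¹⁰/((4πε₀)⁵ℏ⁸) = 2.929 × 10¹³ Pa
Planck pressure: p_P = c⁷/(ℏG²) = 4.632 × 10¹¹³ Pa
8.27 × 10³ × 2.929 × 10¹³ / 4.632 × 10¹¹³ = 5.229 × 10⁻⁹⁷

5.229 × 10⁻⁹⁷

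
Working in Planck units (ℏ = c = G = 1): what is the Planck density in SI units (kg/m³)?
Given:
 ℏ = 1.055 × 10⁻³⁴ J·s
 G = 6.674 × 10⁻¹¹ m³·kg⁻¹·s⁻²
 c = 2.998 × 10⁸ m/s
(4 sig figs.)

5.154 × 10⁹⁶ kg/m³

Dimensional analysis gives ρ_P = c⁵/(ℏG²).
  = 2.422 × 10⁴² / 4.699 × 10⁻⁵⁵
  = 5.154 × 10⁹⁶ kg/m³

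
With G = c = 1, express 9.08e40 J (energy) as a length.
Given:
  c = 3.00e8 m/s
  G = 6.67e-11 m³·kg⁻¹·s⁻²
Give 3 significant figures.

7.48e-4 m

Energy → length via G/c⁴.
9.08e40 J × (G/c⁴) = 7.48e-4 m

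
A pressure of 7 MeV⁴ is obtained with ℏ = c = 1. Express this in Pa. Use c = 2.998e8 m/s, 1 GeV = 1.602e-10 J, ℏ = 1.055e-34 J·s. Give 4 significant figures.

1.457e26 Pa

Pressure is [E]/[L]³ = [E]⁴/(ℏc)³.
1 GeV⁴ → 1/(ℏc)³ × (1 GeV in J)⁴ = 2.082e37 Pa.
Convert the energy scale: 7 MeV⁴ = 7.00e-12 GeV⁴.
Result: 7.00e-12 × 2.082e37 = 1.457e26 Pa.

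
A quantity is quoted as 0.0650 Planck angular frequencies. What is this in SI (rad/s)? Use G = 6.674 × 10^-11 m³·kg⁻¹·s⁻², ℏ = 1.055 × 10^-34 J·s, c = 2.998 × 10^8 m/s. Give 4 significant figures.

1.206 × 10^42 rad/s

One Planck angular frequency: ω_P = √(c⁵/(ℏG)) = 1.855 × 10^43 rad/s.
0.0650 × 1.855 × 10^43 rad/s = 1.206 × 10^42 rad/s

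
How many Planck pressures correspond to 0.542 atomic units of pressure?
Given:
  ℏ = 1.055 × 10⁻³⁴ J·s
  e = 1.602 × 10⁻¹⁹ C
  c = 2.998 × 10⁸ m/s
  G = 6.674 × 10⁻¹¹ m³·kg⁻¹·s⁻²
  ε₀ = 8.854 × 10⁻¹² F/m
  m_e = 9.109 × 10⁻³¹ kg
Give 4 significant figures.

atomic unit of pressure: P_au = E_h/a₀³ = m_e⁴e¹⁰/((4πε₀)⁵ℏ⁸) = 2.929 × 10¹³ Pa
Planck pressure: p_P = c⁷/(ℏG²) = 4.632 × 10¹¹³ Pa
0.542 × 2.929 × 10¹³ / 4.632 × 10¹¹³ = 3.427 × 10⁻¹⁰¹

3.427 × 10⁻¹⁰¹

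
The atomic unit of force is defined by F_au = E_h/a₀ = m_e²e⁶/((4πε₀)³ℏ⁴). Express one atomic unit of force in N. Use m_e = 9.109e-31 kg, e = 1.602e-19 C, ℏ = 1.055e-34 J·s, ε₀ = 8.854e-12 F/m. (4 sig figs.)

F_au = E_h/a₀ = m_e²e⁶/((4πε₀)³ℏ⁴)
E_h = 4.354e-18 J
a₀ = 5.297e-11 m
E_h/a₀ = 8.220e-8 N

8.220e-8 N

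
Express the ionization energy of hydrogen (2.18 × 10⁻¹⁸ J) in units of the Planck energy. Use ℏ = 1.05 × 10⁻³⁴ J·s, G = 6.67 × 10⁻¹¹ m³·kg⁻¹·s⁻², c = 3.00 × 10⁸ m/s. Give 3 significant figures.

1.11 × 10⁻²⁷

Planck energy: E_P = √(ℏc⁵/G) = 1.96 × 10⁹ J.
2.18 × 10⁻¹⁸ / 1.96 × 10⁹ = 1.11 × 10⁻²⁷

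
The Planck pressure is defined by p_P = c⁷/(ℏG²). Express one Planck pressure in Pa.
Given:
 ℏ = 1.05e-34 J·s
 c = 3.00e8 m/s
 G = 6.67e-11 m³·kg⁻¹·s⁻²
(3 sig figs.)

4.68e113 Pa

p_P = c⁷/(ℏG²)
  = 2.19e59 / 4.67e-55
  = 4.68e113 Pa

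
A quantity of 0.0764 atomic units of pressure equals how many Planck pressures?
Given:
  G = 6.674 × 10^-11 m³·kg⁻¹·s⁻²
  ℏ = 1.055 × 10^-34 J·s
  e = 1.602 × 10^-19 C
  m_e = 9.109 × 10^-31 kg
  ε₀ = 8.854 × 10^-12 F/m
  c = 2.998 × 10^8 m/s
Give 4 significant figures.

atomic unit of pressure: P_au = E_h/a₀³ = m_e⁴e¹⁰/((4πε₀)⁵ℏ⁸) = 2.929 × 10^13 Pa
Planck pressure: p_P = c⁷/(ℏG²) = 4.632 × 10^113 Pa
0.0764 × 2.929 × 10^13 / 4.632 × 10^113 = 4.831 × 10^-102

4.831 × 10^-102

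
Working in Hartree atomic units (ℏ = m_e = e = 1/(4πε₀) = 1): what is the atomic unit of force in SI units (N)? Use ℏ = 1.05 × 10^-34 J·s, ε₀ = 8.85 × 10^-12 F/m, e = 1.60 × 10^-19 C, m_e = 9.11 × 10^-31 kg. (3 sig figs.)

8.33 × 10^-8 N

Dimensional analysis gives F_au = E_h/a₀ = m_e²e⁶/((4πε₀)³ℏ⁴).
E_h = 4.38 × 10^-18 J
a₀ = 5.26 × 10^-11 m
E_h/a₀ = 8.33 × 10^-8 N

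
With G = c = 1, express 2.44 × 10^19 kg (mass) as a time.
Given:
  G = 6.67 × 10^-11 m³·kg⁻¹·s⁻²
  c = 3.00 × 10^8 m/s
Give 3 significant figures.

Mass → time via G/c³.
2.44 × 10^19 kg × (G/c³) = 6.03 × 10^-17 s

6.03 × 10^-17 s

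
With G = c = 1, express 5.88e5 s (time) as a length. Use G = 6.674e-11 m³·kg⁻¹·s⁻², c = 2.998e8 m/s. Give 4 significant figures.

Time → length via c.
5.88e5 s × (c) = 1.763e14 m

1.763e14 m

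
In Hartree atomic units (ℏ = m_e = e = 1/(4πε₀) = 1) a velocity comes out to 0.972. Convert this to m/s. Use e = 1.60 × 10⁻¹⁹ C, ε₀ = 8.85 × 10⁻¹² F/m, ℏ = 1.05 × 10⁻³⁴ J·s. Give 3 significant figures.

2.13 × 10⁶ m/s

One atomic unit of velocity: v_au = e²/(4πε₀ℏ) = 2.19 × 10⁶ m/s.
0.972 × 2.19 × 10⁶ m/s = 2.13 × 10⁶ m/s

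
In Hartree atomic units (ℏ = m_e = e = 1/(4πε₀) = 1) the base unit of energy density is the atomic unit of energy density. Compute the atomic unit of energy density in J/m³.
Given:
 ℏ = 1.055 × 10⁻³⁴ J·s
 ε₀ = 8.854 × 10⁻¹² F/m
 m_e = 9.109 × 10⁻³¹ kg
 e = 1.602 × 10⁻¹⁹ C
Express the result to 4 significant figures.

2.929 × 10¹³ J/m³

u_au = E_h/a₀³ = m_e⁴e¹⁰/((4πε₀)⁵ℏ⁸)
E_h = 4.354 × 10⁻¹⁸ J
a₀ = 5.297 × 10⁻¹¹ m
E_h/a₀³ = 2.929 × 10¹³ J/m³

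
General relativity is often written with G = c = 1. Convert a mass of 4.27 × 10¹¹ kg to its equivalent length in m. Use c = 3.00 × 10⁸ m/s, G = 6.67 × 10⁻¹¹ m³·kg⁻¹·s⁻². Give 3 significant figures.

In G = c = 1 units mass has dimensions of length; the conversion factor is G/c².
4.27 × 10¹¹ kg × (G/c²) = 3.16 × 10⁻¹⁶ m

3.16 × 10⁻¹⁶ m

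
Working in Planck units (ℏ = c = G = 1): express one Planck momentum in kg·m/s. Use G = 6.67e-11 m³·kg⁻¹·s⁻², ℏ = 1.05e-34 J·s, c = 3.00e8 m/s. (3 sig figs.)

6.52 kg·m/s

Dimensional analysis gives p_P = √(ℏc³/G).
  = √(42.5)
  = 6.52 kg·m/s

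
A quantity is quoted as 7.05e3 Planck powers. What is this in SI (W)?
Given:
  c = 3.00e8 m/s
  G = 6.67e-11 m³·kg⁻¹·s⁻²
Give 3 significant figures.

One Planck power: P_P = c⁵/G = 3.64e52 W.
7.05e3 × 3.64e52 W = 2.57e56 W

2.57e56 W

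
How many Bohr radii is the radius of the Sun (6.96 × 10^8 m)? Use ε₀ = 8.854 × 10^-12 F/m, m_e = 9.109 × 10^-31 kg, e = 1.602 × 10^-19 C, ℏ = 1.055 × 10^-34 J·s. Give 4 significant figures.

1.314 × 10^19

Bohr radius: a₀ = 4πε₀ℏ²/(m_e e²) = 5.297 × 10^-11 m.
6.96 × 10^8 / 5.297 × 10^-11 = 1.314 × 10^19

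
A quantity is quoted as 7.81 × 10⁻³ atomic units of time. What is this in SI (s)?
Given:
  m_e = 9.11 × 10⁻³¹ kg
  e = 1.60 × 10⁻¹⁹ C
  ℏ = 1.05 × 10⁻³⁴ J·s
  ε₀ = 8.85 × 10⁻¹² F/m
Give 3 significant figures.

One atomic unit of time: τ_au = (4πε₀)²ℏ³/(m_e e⁴) = 2.40 × 10⁻¹⁷ s.
7.81 × 10⁻³ × 2.40 × 10⁻¹⁷ s = 1.87 × 10⁻¹⁹ s

1.87 × 10⁻¹⁹ s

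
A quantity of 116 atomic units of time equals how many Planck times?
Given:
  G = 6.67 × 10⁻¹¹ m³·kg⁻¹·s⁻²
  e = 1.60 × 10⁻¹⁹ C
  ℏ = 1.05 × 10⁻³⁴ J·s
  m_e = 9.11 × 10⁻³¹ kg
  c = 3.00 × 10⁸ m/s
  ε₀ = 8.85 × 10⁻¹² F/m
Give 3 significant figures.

5.18 × 10²⁸

atomic unit of time: τ_au = (4πε₀)²ℏ³/(m_e e⁴) = 2.40 × 10⁻¹⁷ s
Planck time: t_P = √(ℏG/c⁵) = 5.37 × 10⁻⁴⁴ s
116 × 2.40 × 10⁻¹⁷ / 5.37 × 10⁻⁴⁴ = 5.18 × 10²⁸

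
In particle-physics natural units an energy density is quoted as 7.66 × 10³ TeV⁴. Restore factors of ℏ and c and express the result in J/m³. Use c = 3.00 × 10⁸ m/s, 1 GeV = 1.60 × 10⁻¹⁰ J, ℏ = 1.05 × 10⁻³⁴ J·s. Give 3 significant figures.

[E]/[L]³ = [E]⁴/(ℏc)³; restore (ℏc)⁻³.
1 GeV⁴ → 1/(ℏc)³ × (1 GeV in J)⁴ = 2.10 × 10³⁷ J/m³.
Convert the energy scale: 7.66 × 10³ TeV⁴ = 7.66 × 10¹⁵ GeV⁴.
Result: 7.66 × 10¹⁵ × 2.10 × 10³⁷ = 1.61 × 10⁵³ J/m³.

1.61 × 10⁵³ J/m³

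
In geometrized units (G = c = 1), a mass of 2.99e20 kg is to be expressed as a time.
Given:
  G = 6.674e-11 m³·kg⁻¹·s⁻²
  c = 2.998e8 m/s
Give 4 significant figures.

Mass → time via G/c³.
2.99e20 kg × (G/c³) = 7.406e-16 s

7.406e-16 s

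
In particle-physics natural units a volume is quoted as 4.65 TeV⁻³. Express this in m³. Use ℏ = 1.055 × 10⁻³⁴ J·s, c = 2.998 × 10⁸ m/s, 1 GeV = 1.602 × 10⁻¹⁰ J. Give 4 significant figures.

3.579 × 10⁻⁵⁶ m³

Volume is [L]³ = [E]⁻³·(ℏc)³.
1 GeV⁻³ → (ℏc)³ × (1 GeV in J)⁻³ = 7.696 × 10⁻⁴⁸ m³.
Convert the energy scale: 4.65 TeV⁻³ = 4.65 × 10⁻⁹ GeV⁻³.
Result: 4.65 × 10⁻⁹ × 7.696 × 10⁻⁴⁸ = 3.579 × 10⁻⁵⁶ m³.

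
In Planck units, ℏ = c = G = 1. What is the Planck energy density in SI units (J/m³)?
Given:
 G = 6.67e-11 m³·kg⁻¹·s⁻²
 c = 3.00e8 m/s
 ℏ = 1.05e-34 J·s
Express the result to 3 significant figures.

The unique combination of the constants set to 1 with dimensions of energy density is u_P = c⁷/(ℏG²).
  = 2.19e59 / 4.67e-55
  = 4.68e113 J/m³

4.68e113 J/m³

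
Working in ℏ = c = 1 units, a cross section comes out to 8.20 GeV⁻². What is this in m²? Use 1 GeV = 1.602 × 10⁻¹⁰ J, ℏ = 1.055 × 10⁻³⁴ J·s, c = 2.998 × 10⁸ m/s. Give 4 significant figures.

Area is [L]² = [E]⁻²·(ℏc)²; restore (ℏc)².
1 GeV⁻² → (ℏc)² × (1 GeV in J)⁻² = 3.898 × 10⁻³² m².
Result: 8.20 × 3.898 × 10⁻³² = 3.196 × 10⁻³¹ m².

3.196 × 10⁻³¹ m²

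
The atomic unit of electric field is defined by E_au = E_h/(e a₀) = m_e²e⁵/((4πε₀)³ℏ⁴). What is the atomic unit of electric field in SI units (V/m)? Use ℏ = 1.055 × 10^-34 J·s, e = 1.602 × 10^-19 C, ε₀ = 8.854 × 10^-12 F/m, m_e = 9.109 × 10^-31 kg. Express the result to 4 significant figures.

E_au = E_h/(e a₀) = m_e²e⁵/((4πε₀)³ℏ⁴)
E_h = 4.354 × 10^-18 J
a₀ = 5.297 × 10^-11 m
E_h/(e·a₀) = 5.131 × 10^11 V/m

5.131 × 10^11 V/m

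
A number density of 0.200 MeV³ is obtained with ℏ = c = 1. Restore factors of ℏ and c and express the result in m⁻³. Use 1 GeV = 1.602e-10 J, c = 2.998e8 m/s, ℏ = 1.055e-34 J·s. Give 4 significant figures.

Number density is [L]⁻³ = [E]³/(ℏc)³.
1 GeV³ → 1/(ℏc)³ × (1 GeV in J)³ = 1.299e47 m⁻³.
Convert the energy scale: 0.200 MeV³ = 2.00e-10 GeV³.
Result: 2.00e-10 × 1.299e47 = 2.599e37 m⁻³.

2.599e37 m⁻³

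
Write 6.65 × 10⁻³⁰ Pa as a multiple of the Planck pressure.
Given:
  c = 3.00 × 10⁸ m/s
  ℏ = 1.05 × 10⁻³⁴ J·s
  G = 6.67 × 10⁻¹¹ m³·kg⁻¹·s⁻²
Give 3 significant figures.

1.42 × 10⁻¹⁴³

Planck pressure: p_P = c⁷/(ℏG²) = 4.68 × 10¹¹³ Pa.
6.65 × 10⁻³⁰ / 4.68 × 10¹¹³ = 1.42 × 10⁻¹⁴³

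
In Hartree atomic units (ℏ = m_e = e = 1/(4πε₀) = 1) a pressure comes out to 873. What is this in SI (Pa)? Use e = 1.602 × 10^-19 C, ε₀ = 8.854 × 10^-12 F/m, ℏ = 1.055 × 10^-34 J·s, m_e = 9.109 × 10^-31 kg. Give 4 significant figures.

One atomic unit of pressure: P_au = E_h/a₀³ = m_e⁴e¹⁰/((4πε₀)⁵ℏ⁸) = 2.929 × 10^13 Pa.
873 × 2.929 × 10^13 Pa = 2.557 × 10^16 Pa

2.557 × 10^16 Pa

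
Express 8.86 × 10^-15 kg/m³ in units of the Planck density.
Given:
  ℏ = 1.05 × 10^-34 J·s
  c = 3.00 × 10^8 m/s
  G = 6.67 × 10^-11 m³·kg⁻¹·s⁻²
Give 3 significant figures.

1.70 × 10^-111

Planck density: ρ_P = c⁵/(ℏG²) = 5.20 × 10^96 kg/m³.
8.86 × 10^-15 / 5.20 × 10^96 = 1.70 × 10^-111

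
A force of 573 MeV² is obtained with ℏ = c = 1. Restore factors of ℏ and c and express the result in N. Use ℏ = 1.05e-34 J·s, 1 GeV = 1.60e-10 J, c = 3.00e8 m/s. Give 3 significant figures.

Force is [E]/[L] = [E]²/(ℏc); restore (ℏc)⁻¹.
1 GeV² → 1/(ℏc) × (1 GeV in J)² = 8.13e5 N.
Convert the energy scale: 573 MeV² = 5.73e-4 GeV².
Result: 5.73e-4 × 8.13e5 = 466 N.

466 N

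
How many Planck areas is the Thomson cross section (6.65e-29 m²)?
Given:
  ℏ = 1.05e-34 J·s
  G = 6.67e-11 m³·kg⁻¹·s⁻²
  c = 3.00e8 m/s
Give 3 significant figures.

2.56e41

Planck area: A_P = ℏG/c³ = 2.59e-70 m².
6.65e-29 / 2.59e-70 = 2.56e41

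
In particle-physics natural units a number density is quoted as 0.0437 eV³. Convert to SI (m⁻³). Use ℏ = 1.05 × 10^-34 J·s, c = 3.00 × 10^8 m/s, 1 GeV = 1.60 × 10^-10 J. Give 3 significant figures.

Number density is [L]⁻³ = [E]³/(ℏc)³.
1 GeV³ → 1/(ℏc)³ × (1 GeV in J)³ = 1.31 × 10^47 m⁻³.
Convert the energy scale: 0.0437 eV³ = 4.37 × 10^-29 GeV³.
Result: 4.37 × 10^-29 × 1.31 × 10^47 = 5.73 × 10^18 m⁻³.

5.73 × 10^18 m⁻³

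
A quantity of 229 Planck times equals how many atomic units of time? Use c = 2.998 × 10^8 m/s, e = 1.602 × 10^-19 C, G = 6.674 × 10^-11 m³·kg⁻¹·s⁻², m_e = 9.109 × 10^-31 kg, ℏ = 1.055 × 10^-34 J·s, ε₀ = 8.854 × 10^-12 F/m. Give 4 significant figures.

5.096 × 10^-25

Planck time: t_P = √(ℏG/c⁵) = 5.392 × 10^-44 s
atomic unit of time: τ_au = (4πε₀)²ℏ³/(m_e e⁴) = 2.423 × 10^-17 s
229 × 5.392 × 10^-44 / 2.423 × 10^-17 = 5.096 × 10^-25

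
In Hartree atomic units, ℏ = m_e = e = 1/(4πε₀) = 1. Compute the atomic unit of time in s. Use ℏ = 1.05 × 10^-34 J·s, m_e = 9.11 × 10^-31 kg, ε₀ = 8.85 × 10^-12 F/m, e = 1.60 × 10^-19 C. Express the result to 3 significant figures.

2.40 × 10^-17 s

From ℏ = m_e = e = 1/(4πε₀) = 1 the time scale is τ_au = (4πε₀)²ℏ³/(m_e e⁴).
E_h = 4.38 × 10^-18 J
ℏ/E_h = 2.40 × 10^-17 s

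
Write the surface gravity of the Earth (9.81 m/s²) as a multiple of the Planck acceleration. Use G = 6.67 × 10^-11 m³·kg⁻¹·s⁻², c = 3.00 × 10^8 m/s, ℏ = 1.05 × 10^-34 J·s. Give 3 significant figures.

1.76 × 10^-51

Planck acceleration: a_P = √(c⁷/(ℏG)) = 5.59 × 10^51 m/s².
9.81 / 5.59 × 10^51 = 1.76 × 10^-51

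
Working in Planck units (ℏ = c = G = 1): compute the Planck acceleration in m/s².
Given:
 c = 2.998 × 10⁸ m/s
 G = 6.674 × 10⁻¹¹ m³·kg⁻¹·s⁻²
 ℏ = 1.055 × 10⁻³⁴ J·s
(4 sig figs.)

The unique combination of the constants set to 1 with dimensions of acceleration is a_P = √(c⁷/(ℏG)).
  = √(3.092 × 10¹⁰³)
  = 5.560 × 10⁵¹ m/s²

5.560 × 10⁵¹ m/s²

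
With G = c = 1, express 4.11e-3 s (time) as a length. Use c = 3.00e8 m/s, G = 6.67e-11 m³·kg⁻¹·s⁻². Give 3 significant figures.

1.23e6 m

Time → length via c.
4.11e-3 s × (c) = 1.23e6 m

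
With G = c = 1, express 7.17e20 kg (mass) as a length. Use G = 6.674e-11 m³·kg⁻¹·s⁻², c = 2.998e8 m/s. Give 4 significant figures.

5.324e-7 m

In G = c = 1 units mass has dimensions of length; the conversion factor is G/c².
7.17e20 kg × (G/c²) = 5.324e-7 m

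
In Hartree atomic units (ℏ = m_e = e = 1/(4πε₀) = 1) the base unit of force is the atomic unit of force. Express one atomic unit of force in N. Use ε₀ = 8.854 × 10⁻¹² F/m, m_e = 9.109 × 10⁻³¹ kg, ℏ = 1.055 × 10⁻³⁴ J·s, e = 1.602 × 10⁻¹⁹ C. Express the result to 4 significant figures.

8.220 × 10⁻⁸ N

F_au = E_h/a₀ = m_e²e⁶/((4πε₀)³ℏ⁴)
E_h = 4.354 × 10⁻¹⁸ J
a₀ = 5.297 × 10⁻¹¹ m
E_h/a₀ = 8.220 × 10⁻⁸ N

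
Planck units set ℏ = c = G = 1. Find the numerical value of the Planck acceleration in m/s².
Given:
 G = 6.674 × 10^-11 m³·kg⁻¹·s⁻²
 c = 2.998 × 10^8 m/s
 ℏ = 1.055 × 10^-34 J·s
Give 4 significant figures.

The unique combination of the constants set to 1 with dimensions of acceleration is a_P = √(c⁷/(ℏG)).
  = √(3.092 × 10^103)
  = 5.560 × 10^51 m/s²

5.560 × 10^51 m/s²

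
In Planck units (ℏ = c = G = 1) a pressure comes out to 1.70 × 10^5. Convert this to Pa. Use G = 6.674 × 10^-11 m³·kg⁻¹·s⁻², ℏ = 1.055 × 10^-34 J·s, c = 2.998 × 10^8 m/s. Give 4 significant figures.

One Planck pressure: p_P = c⁷/(ℏG²) = 4.632 × 10^113 Pa.
1.70 × 10^5 × 4.632 × 10^113 Pa = 7.875 × 10^118 Pa

7.875 × 10^118 Pa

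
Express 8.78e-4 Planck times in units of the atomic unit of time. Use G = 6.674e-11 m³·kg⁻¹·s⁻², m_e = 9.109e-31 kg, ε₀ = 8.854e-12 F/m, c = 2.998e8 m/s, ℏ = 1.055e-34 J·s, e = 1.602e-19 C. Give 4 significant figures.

Planck time: t_P = √(ℏG/c⁵) = 5.392e-44 s
atomic unit of time: τ_au = (4πε₀)²ℏ³/(m_e e⁴) = 2.423e-17 s
8.78e-4 × 5.392e-44 / 2.423e-17 = 1.954e-30

1.954e-30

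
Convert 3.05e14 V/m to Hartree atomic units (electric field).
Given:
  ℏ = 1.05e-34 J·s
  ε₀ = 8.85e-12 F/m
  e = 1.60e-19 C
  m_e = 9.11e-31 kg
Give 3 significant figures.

atomic unit of electric field: E_au = E_h/(e a₀) = m_e²e⁵/((4πε₀)³ℏ⁴) = 5.20e11 V/m.
3.05e14 / 5.20e11 = 586

586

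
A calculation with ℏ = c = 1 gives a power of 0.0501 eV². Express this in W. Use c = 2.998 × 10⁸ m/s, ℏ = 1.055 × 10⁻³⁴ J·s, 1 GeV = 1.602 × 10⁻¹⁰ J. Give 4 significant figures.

1.219 × 10⁻⁵ W

Power is [E]/[T] = [E]²/ℏ.
1 GeV² → 1/ℏ × (1 GeV in J)² = 2.433 × 10¹⁴ W.
Convert the energy scale: 0.0501 eV² = 5.01 × 10⁻²⁰ GeV².
Result: 5.01 × 10⁻²⁰ × 2.433 × 10¹⁴ = 1.219 × 10⁻⁵ W.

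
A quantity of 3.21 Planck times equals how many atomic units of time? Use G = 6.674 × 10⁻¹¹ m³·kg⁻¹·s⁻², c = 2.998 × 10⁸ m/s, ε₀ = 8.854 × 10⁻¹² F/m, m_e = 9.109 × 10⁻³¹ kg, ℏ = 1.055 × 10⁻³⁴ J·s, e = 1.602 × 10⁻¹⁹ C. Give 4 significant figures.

7.143 × 10⁻²⁷

Planck time: t_P = √(ℏG/c⁵) = 5.392 × 10⁻⁴⁴ s
atomic unit of time: τ_au = (4πε₀)²ℏ³/(m_e e⁴) = 2.423 × 10⁻¹⁷ s
3.21 × 5.392 × 10⁻⁴⁴ / 2.423 × 10⁻¹⁷ = 7.143 × 10⁻²⁷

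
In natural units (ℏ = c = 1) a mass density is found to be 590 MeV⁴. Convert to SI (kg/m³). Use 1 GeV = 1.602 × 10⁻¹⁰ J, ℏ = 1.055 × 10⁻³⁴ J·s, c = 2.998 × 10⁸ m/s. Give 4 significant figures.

1.366 × 10¹¹ kg/m³

Mass density is [E]/(c²[L]³) = [E]⁴/(ℏ³c⁵).
1 GeV⁴ → 1/(ℏ³c⁵) × (1 GeV in J)⁴ = 2.316 × 10²⁰ kg/m³.
Convert the energy scale: 590 MeV⁴ = 5.90 × 10⁻¹⁰ GeV⁴.
Result: 5.90 × 10⁻¹⁰ × 2.316 × 10²⁰ = 1.366 × 10¹¹ kg/m³.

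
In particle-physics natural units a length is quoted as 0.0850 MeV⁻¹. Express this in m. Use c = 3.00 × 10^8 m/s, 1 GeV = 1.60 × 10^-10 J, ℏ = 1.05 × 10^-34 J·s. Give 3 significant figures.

1.67 × 10^-14 m

A length is [E]⁻¹ in ℏ=c=1; restore one factor of ℏc.
1 GeV⁻¹ → ℏc × (1 GeV in J)⁻¹ = 1.97 × 10^-16 m.
Convert the energy scale: 0.0850 MeV⁻¹ = 85 GeV⁻¹.
Result: 85 × 1.97 × 10^-16 = 1.67 × 10^-14 m.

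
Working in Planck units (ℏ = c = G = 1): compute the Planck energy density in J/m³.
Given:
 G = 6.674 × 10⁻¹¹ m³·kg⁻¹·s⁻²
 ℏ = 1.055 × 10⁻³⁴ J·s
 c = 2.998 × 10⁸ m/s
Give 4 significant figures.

From ℏ = c = G = 1 the energy density scale is u_P = c⁷/(ℏG²).
  = 2.177 × 10⁵⁹ / 4.699 × 10⁻⁵⁵
  = 4.632 × 10¹¹³ J/m³

4.632 × 10¹¹³ J/m³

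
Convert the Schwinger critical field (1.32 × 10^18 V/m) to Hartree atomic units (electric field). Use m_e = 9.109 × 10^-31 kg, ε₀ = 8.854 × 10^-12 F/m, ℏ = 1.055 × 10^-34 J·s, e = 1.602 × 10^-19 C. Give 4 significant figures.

2.573 × 10^6

atomic unit of electric field: E_au = E_h/(e a₀) = m_e²e⁵/((4πε₀)³ℏ⁴) = 5.131 × 10^11 V/m.
1.32 × 10^18 / 5.131 × 10^11 = 2.573 × 10^6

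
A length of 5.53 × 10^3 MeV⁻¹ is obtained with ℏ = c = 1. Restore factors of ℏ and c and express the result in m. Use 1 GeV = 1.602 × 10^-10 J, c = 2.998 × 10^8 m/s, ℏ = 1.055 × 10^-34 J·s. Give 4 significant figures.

1.092 × 10^-9 m

A length is [E]⁻¹ in ℏ=c=1; restore one factor of ℏc.
1 GeV⁻¹ → ℏc × (1 GeV in J)⁻¹ = 1.974 × 10^-16 m.
Convert the energy scale: 5.53 × 10^3 MeV⁻¹ = 5.53 × 10^6 GeV⁻¹.
Result: 5.53 × 10^6 × 1.974 × 10^-16 = 1.092 × 10^-9 m.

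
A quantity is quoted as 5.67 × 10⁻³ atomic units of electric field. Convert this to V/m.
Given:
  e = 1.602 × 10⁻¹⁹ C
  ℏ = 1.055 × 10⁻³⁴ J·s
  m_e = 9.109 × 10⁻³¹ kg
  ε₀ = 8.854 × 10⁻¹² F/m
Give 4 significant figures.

One atomic unit of electric field: E_au = E_h/(e a₀) = m_e²e⁵/((4πε₀)³ℏ⁴) = 5.131 × 10¹¹ V/m.
5.67 × 10⁻³ × 5.131 × 10¹¹ V/m = 2.909 × 10⁹ V/m

2.909 × 10⁹ V/m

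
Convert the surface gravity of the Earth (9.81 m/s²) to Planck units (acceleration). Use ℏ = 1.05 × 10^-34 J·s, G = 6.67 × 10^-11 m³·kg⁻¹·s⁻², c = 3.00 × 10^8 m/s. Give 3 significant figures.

Planck acceleration: a_P = √(c⁷/(ℏG)) = 5.59 × 10^51 m/s².
9.81 / 5.59 × 10^51 = 1.76 × 10^-51

1.76 × 10^-51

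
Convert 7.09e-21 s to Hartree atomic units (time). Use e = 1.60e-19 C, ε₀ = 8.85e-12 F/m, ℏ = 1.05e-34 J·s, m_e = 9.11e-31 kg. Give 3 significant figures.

atomic unit of time: τ_au = (4πε₀)²ℏ³/(m_e e⁴) = 2.40e-17 s.
7.09e-21 / 2.40e-17 = 2.96e-4

2.96e-4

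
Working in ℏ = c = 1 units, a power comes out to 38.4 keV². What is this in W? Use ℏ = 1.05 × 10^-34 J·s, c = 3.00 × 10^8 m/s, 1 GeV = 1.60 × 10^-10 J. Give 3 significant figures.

9.36 × 10^3 W

Power is [E]/[T] = [E]²/ℏ.
1 GeV² → 1/ℏ × (1 GeV in J)² = 2.44 × 10^14 W.
Convert the energy scale: 38.4 keV² = 3.84 × 10^-11 GeV².
Result: 3.84 × 10^-11 × 2.44 × 10^14 = 9.36 × 10^3 W.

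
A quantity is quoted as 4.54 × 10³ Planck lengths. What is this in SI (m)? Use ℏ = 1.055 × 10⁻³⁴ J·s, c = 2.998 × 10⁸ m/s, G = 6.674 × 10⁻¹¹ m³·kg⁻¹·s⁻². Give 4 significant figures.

One Planck length: ℓ_P = √(ℏG/c³) = 1.616 × 10⁻³⁵ m.
4.54 × 10³ × 1.616 × 10⁻³⁵ m = 7.339 × 10⁻³² m

7.339 × 10⁻³² m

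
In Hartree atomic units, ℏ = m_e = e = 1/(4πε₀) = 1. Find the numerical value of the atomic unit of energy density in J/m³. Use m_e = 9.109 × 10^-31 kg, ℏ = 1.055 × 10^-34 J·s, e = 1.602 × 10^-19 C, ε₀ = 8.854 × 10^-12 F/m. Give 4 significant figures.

The unique combination of the constants set to 1 with dimensions of energy density is u_au = E_h/a₀³ = m_e⁴e¹⁰/((4πε₀)⁵ℏ⁸).
E_h = 4.354 × 10^-18 J
a₀ = 5.297 × 10^-11 m
E_h/a₀³ = 2.929 × 10^13 J/m³

2.929 × 10^13 J/m³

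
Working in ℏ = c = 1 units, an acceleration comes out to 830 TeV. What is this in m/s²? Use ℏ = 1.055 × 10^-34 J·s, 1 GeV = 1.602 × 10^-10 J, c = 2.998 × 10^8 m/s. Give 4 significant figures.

Acceleration is [L]/[T]² = c·[E]/ℏ.
1 GeV → c/ℏ × (1 GeV in J) = 4.552 × 10^32 m/s².
Convert the energy scale: 830 TeV = 8.30 × 10^5 GeV.
Result: 8.30 × 10^5 × 4.552 × 10^32 = 3.779 × 10^38 m/s².

3.779 × 10^38 m/s²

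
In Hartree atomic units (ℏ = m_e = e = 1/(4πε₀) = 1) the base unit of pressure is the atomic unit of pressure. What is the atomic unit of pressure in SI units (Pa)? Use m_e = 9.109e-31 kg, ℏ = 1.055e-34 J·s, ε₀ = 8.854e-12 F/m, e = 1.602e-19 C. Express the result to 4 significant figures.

2.929e13 Pa

P_au = E_h/a₀³ = m_e⁴e¹⁰/((4πε₀)⁵ℏ⁸)
E_h = 4.354e-18 J
a₀ = 5.297e-11 m
E_h/a₀³ = 2.929e13 Pa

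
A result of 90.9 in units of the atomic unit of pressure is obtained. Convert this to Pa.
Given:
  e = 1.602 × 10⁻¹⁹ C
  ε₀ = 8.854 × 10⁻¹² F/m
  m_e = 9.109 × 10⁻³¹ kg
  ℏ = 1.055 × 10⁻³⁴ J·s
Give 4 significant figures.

2.663 × 10¹⁵ Pa

One atomic unit of pressure: P_au = E_h/a₀³ = m_e⁴e¹⁰/((4πε₀)⁵ℏ⁸) = 2.929 × 10¹³ Pa.
90.9 × 2.929 × 10¹³ Pa = 2.663 × 10¹⁵ Pa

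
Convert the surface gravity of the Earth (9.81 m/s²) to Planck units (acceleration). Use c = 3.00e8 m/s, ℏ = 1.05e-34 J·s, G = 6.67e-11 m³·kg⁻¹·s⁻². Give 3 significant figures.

Planck acceleration: a_P = √(c⁷/(ℏG)) = 5.59e51 m/s².
9.81 / 5.59e51 = 1.76e-51

1.76e-51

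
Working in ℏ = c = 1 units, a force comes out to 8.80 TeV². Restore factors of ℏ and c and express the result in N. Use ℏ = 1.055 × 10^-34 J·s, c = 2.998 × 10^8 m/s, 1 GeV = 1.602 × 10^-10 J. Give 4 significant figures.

Force is [E]/[L] = [E]²/(ℏc); restore (ℏc)⁻¹.
1 GeV² → 1/(ℏc) × (1 GeV in J)² = 8.114 × 10^5 N.
Convert the energy scale: 8.80 TeV² = 8.80 × 10^6 GeV².
Result: 8.80 × 10^6 × 8.114 × 10^5 = 7.140 × 10^12 N.

7.140 × 10^12 N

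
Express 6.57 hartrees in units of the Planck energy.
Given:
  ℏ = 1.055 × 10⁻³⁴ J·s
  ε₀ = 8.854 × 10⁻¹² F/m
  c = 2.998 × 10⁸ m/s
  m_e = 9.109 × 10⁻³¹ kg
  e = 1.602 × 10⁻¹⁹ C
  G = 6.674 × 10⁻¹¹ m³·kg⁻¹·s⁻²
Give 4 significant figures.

hartree: E_h = m_e e⁴/(4πε₀ℏ)² = 4.354 × 10⁻¹⁸ J
Planck energy: E_P = √(ℏc⁵/G) = 1.957 × 10⁹ J
6.57 × 4.354 × 10⁻¹⁸ / 1.957 × 10⁹ = 1.462 × 10⁻²⁶

1.462 × 10⁻²⁶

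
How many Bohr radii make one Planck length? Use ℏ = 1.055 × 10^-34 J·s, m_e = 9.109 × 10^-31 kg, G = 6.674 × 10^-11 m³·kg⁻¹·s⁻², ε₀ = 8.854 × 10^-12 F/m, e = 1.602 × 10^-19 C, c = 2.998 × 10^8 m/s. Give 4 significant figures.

3.051 × 10^-25

Planck length: ℓ_P = √(ℏG/c³) = 1.616 × 10^-35 m
Bohr radius: a₀ = 4πε₀ℏ²/(m_e e²) = 5.297 × 10^-11 m
ratio = 1.616 × 10^-35 / 5.297 × 10^-11 = 3.051 × 10^-25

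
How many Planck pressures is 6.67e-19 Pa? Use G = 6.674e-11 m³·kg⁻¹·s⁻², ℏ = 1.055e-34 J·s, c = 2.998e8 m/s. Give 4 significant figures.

1.440e-132

Planck pressure: p_P = c⁷/(ℏG²) = 4.632e113 Pa.
6.67e-19 / 4.632e113 = 1.440e-132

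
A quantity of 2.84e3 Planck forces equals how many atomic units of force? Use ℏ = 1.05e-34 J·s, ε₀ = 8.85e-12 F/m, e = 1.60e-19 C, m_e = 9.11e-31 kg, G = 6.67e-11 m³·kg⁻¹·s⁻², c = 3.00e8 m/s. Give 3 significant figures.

4.14e54

Planck force: F_P = c⁴/G = 1.21e44 N
atomic unit of force: F_au = E_h/a₀ = m_e²e⁶/((4πε₀)³ℏ⁴) = 8.33e-8 N
2.84e3 × 1.21e44 / 8.33e-8 = 4.14e54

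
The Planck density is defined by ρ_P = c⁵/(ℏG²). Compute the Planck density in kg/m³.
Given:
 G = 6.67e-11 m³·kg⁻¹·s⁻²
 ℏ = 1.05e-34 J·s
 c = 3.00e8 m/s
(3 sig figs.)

ρ_P = c⁵/(ℏG²)
  = 2.43e42 / 4.67e-55
  = 5.20e96 kg/m³

5.20e96 kg/m³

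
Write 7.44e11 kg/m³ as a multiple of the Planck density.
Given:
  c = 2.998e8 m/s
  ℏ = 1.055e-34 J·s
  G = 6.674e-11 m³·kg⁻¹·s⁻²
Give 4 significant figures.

Planck density: ρ_P = c⁵/(ℏG²) = 5.154e96 kg/m³.
7.44e11 / 5.154e96 = 1.444e-85

1.444e-85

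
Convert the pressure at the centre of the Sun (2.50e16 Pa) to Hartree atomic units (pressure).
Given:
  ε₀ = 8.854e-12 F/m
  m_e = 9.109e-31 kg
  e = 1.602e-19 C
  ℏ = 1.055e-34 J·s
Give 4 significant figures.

atomic unit of pressure: P_au = E_h/a₀³ = m_e⁴e¹⁰/((4πε₀)⁵ℏ⁸) = 2.929e13 Pa.
2.50e16 / 2.929e13 = 853.5

853.5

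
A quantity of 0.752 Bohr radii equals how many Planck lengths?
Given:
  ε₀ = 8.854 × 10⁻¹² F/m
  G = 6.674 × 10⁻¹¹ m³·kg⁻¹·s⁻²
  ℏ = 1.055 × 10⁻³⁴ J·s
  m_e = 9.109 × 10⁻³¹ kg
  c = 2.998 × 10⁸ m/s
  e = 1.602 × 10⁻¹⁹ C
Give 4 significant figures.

2.464 × 10²⁴

Bohr radius: a₀ = 4πε₀ℏ²/(m_e e²) = 5.297 × 10⁻¹¹ m
Planck length: ℓ_P = √(ℏG/c³) = 1.616 × 10⁻³⁵ m
0.752 × 5.297 × 10⁻¹¹ / 1.616 × 10⁻³⁵ = 2.464 × 10²⁴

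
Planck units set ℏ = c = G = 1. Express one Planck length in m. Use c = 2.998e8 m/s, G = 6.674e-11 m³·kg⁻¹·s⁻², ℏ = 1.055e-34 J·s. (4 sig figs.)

1.616e-35 m

The unique combination of the constants set to 1 with dimensions of length is ℓ_P = √(ℏG/c³).
  = √(2.613e-70)
  = 1.616e-35 m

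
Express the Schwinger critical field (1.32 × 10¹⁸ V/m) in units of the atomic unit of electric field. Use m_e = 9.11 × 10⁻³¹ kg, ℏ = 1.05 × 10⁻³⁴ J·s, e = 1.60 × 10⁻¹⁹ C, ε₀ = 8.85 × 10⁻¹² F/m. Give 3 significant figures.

2.54 × 10⁶

atomic unit of electric field: E_au = E_h/(e a₀) = m_e²e⁵/((4πε₀)³ℏ⁴) = 5.20 × 10¹¹ V/m.
1.32 × 10¹⁸ / 5.20 × 10¹¹ = 2.54 × 10⁶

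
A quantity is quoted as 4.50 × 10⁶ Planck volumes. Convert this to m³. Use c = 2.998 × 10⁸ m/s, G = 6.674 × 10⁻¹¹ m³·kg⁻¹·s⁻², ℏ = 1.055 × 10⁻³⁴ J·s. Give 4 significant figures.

1.901 × 10⁻⁹⁸ m³

One Planck volume: V_P = (ℏG/c³)^(3/2) = 4.224 × 10⁻¹⁰⁵ m³.
4.50 × 10⁶ × 4.224 × 10⁻¹⁰⁵ m³ = 1.901 × 10⁻⁹⁸ m³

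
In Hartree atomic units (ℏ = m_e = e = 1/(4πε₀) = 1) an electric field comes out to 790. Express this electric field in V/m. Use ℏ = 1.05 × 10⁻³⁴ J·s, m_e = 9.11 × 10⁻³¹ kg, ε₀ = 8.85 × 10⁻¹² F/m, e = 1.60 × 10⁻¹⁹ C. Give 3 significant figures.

4.11 × 10¹⁴ V/m

One atomic unit of electric field: E_au = E_h/(e a₀) = m_e²e⁵/((4πε₀)³ℏ⁴) = 5.20 × 10¹¹ V/m.
790 × 5.20 × 10¹¹ V/m = 4.11 × 10¹⁴ V/m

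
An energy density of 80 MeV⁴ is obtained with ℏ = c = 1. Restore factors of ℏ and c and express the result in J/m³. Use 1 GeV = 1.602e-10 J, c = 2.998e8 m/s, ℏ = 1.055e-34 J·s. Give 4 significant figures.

[E]/[L]³ = [E]⁴/(ℏc)³; restore (ℏc)⁻³.
1 GeV⁴ → 1/(ℏc)³ × (1 GeV in J)⁴ = 2.082e37 J/m³.
Convert the energy scale: 80 MeV⁴ = 8.00e-11 GeV⁴.
Result: 8.00e-11 × 2.082e37 = 1.665e27 J/m³.

1.665e27 J/m³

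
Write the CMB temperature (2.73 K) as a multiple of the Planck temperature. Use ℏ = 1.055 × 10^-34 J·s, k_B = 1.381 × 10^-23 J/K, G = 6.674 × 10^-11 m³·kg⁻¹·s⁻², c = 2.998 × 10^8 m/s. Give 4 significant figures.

Planck temperature: T_P = √(ℏc⁵/G) / k_B = 1.417 × 10^32 K.
2.73 / 1.417 × 10^32 = 1.927 × 10^-32

1.927 × 10^-32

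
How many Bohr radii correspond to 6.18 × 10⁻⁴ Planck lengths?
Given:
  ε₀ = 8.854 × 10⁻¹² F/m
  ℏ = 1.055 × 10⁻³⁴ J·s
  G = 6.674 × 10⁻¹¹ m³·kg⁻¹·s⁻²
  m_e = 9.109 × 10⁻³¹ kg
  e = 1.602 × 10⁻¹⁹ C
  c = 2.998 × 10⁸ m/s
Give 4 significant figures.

Planck length: ℓ_P = √(ℏG/c³) = 1.616 × 10⁻³⁵ m
Bohr radius: a₀ = 4πε₀ℏ²/(m_e e²) = 5.297 × 10⁻¹¹ m
6.18 × 10⁻⁴ × 1.616 × 10⁻³⁵ / 5.297 × 10⁻¹¹ = 1.886 × 10⁻²⁸

1.886 × 10⁻²⁸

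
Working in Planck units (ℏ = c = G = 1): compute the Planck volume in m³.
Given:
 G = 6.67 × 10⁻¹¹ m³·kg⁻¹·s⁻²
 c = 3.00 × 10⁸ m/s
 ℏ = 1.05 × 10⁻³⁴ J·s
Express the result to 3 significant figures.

4.18 × 10⁻¹⁰⁵ m³

Dimensional analysis gives V_P = (ℏG/c³)^(3/2).
  = √(1.75 × 10⁻²⁰⁹)
  = 4.18 × 10⁻¹⁰⁵ m³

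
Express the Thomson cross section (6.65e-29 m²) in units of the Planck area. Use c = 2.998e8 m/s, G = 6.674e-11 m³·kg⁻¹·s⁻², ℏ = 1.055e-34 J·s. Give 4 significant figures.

2.545e41

Planck area: A_P = ℏG/c³ = 2.613e-70 m².
6.65e-29 / 2.613e-70 = 2.545e41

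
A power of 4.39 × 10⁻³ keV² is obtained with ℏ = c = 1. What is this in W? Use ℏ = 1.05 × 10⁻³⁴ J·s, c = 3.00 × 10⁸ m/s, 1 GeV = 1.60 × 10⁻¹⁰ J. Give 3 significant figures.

Power is [E]/[T] = [E]²/ℏ.
1 GeV² → 1/ℏ × (1 GeV in J)² = 2.44 × 10¹⁴ W.
Convert the energy scale: 4.39 × 10⁻³ keV² = 4.39 × 10⁻¹⁵ GeV².
Result: 4.39 × 10⁻¹⁵ × 2.44 × 10¹⁴ = 1.07 W.

1.07 W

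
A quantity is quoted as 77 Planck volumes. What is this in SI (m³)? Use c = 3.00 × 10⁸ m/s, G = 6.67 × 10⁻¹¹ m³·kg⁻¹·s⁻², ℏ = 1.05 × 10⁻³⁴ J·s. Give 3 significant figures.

3.22 × 10⁻¹⁰³ m³

One Planck volume: V_P = (ℏG/c³)^(3/2) = 4.18 × 10⁻¹⁰⁵ m³.
77 × 4.18 × 10⁻¹⁰⁵ m³ = 3.22 × 10⁻¹⁰³ m³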